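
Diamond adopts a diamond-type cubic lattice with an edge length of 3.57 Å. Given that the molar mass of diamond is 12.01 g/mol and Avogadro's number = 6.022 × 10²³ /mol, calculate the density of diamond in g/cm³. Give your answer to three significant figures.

A diamond cubic unit cell contains Z = 8 atoms.
Cell volume: a³ = (3.57 Å)³ = (3.570 × 10^-8 cm)³ = 4.550 × 10^-23 cm³.
ρ = Z·M/(N_A·a³) = 8 × 12.01 / (6.022 × 10²³ × 4.550 × 10^-23) = 3.507 g/cm³.

3.51 g/cm³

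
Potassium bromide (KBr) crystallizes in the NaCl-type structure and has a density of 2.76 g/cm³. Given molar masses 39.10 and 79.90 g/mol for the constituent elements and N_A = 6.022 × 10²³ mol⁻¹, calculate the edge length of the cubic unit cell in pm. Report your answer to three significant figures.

M(KBr) = 119.0 g/mol; Z = 4 formula units per cell.
a³ = Z·M/(N_A·ρ) = 4 × 119.0 / (6.022 × 10²³ × 2.76) = 2.864 × 10^-22 cm³, so a = 6.592 × 10^-8 cm = 659 pm.

659 pm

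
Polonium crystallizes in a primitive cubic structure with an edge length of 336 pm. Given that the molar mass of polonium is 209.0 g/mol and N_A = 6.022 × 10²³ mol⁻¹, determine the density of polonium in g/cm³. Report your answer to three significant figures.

9.15 g/cm³

A simple cubic unit cell contains Z = 1 atom.
Cell volume: a³ = (336 pm)³ = (3.360 × 10^-8 cm)³ = 3.793 × 10^-23 cm³.
ρ = Z·M/(N_A·a³) = 1 × 209.0 / (6.022 × 10²³ × 3.793 × 10^-23) = 9.149 g/cm³.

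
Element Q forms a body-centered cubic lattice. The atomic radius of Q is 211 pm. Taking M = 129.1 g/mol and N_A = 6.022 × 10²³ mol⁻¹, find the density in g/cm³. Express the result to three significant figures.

In a BCC lattice, atoms touch along the body diagonal, so √3·a = 4r, giving a = 487.3 pm = 4.873 × 10^-8 cm.
With Z = 2, ρ = Z·M/(N_A·a³) = 2 × 129.1 / (6.022 × 10²³ × 1.157 × 10^-22) = 3.706 g/cm³.

3.71 g/cm³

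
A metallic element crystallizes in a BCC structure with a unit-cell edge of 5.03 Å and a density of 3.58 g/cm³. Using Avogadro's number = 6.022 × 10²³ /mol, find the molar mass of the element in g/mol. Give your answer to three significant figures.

A BCC cell has Z = 2 atoms; a = 5.030 × 10^-8 cm.
M = ρ·N_A·a³/Z = 3.58 × 6.022 × 10²³ × 1.273 × 10^-22 / 2 = 137 g/mol.

137 g/mol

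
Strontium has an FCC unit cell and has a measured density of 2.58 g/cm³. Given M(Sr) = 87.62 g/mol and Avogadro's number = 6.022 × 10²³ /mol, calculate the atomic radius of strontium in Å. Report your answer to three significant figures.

2.15 Å

For an FCC cell (Z = 4), a³ = Z·M/(N_A·ρ) = 4 × 87.62 / (6.022 × 10²³ × 2.580) = 2.256 × 10^-22 cm³, so a = 6.087 × 10^-8 cm = 6.087 Å.
Atoms touch along the face diagonal, so √2·a = 4r, so r = 0.3536 × a = 2.15 Å.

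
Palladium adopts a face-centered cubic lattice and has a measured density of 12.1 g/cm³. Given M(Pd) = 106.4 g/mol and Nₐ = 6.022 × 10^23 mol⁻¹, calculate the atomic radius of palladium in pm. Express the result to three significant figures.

For an FCC cell (Z = 4), a³ = Z·M/(N_A·ρ) = 4 × 106.4 / (6.022 × 10²³ × 12.10) = 5.841 × 10^-23 cm³, so a = 3.880 × 10^-8 cm = 388.0 pm.
Atoms touch along the face diagonal, so √2·a = 4r, so r = 0.3536 × a = 137 pm.

137 pm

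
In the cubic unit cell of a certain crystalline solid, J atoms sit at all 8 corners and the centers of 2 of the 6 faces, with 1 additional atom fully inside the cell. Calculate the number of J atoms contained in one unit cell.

3

Corner atoms are shared by 8 cells (1/8 each), face atoms by 2 (1/2 each), interior atoms are unshared.
Net atoms = 8 × 1/8 + 2 × 1/2 + 1 = 1 + 1 + 1 = 3.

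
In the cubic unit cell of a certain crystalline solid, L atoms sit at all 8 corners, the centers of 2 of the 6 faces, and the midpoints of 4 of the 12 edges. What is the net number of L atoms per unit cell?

Corner atoms are shared by 8 cells (1/8 each), face atoms by 2 (1/2 each), edge atoms by 4 (1/4 each).
Net atoms = 8 × 1/8 + 2 × 1/2 + 4 × 1/4 = 1 + 1 + 1 = 3.

3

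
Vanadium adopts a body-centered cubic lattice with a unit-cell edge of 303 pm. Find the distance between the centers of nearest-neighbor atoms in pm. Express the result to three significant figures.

In a BCC structure, atoms touch along the body diagonal, so √3·a = 4r; the nearest-neighbor distance equals 2r = 0.8660·a.
d = 0.8660 × 303 = 262 pm.

262 pm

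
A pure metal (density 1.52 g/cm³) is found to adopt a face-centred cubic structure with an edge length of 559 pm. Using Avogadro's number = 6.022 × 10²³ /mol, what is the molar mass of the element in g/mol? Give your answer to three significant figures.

An FCC cell has Z = 4 atoms; a = 5.590 × 10^-8 cm.
M = ρ·N_A·a³/Z = 1.52 × 6.022 × 10²³ × 1.747 × 10^-22 / 4 = 40.0 g/mol.

40.0 g/mol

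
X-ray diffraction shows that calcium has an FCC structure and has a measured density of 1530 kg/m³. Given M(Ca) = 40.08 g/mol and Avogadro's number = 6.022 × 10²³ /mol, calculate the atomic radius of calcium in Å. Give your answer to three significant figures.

For an FCC cell (Z = 4), a³ = Z·M/(N_A·ρ) = 4 × 40.08 / (6.022 × 10²³ × 1.530) = 1.740 × 10^-22 cm³, so a = 5.583 × 10^-8 cm = 5.583 Å.
Atoms touch along the face diagonal, so √2·a = 4r, so r = 0.3536 × a = 1.97 Å.

1.97 Å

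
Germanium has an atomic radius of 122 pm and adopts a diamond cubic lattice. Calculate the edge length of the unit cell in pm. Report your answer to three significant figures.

563 pm

In a diamond cubic lattice, nearest neighbors lie along the body diagonal with √3·a = 8r.
a = 8r/√3 = 8 × 122 / 1.7321 = 563 pm.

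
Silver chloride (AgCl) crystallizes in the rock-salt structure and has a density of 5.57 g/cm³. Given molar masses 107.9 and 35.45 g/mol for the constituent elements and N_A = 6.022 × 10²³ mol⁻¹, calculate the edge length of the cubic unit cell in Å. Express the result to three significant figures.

M(AgCl) = 143.35 g/mol; Z = 4 formula units per cell.
a³ = Z·M/(N_A·ρ) = 4 × 143.35 / (6.022 × 10²³ × 5.57) = 1.709 × 10^-22 cm³, so a = 5.550 × 10^-8 cm = 5.55 Å.

5.55 Å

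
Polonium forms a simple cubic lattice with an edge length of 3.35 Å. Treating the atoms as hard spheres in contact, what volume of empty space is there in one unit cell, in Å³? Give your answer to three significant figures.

17.9 Å³

In a simple cubic lattice atoms touch along the cell edge, so a = 2r, so r = 0.5000a = 1.675 Å.
V_cell = a³ = 37.60 Å³; V_atoms = 1 × (4/3)πr³ = 19.68 Å³.
Empty space = 37.60 − 19.68 = 17.9 Å³.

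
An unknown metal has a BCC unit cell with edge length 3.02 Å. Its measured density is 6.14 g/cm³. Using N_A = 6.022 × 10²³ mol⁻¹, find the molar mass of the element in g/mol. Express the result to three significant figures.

50.9 g/mol

A BCC cell has Z = 2 atoms; a = 3.020 × 10^-8 cm.
M = ρ·N_A·a³/Z = 6.14 × 6.022 × 10²³ × 2.754 × 10^-23 / 2 = 50.9 g/mol.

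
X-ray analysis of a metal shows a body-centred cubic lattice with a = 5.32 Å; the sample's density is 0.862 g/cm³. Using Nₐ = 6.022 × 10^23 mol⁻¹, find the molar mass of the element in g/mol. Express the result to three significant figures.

A BCC cell has Z = 2 atoms; a = 5.320 × 10^-8 cm.
M = ρ·N_A·a³/Z = 0.862 × 6.022 × 10²³ × 1.506 × 10^-22 / 2 = 39.1 g/mol.

39.1 g/mol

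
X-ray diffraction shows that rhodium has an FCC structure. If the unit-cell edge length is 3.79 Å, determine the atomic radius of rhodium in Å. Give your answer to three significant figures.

1.34 Å

In an FCC lattice, atoms touch along the face diagonal, so √2·a = 4r.
r = √2·a/4 = 1.4142 × 3.79 / 4 = 1.34 Å.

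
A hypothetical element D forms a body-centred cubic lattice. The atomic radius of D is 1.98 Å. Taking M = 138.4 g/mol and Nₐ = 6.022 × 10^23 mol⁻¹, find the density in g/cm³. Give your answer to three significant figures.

4.81 g/cm³

In a BCC lattice, atoms touch along the body diagonal, so √3·a = 4r, giving a = 4.573 Å = 4.573 × 10^-8 cm.
With Z = 2, ρ = Z·M/(N_A·a³) = 2 × 138.4 / (6.022 × 10²³ × 9.561 × 10^-23) = 4.808 g/cm³.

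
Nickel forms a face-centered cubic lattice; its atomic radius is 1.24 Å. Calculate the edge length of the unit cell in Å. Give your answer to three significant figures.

In an FCC lattice, atoms touch along the face diagonal, so √2·a = 4r.
a = 4r/√2 = 4 × 1.24 / 1.4142 = 3.51 Å.

3.51 Å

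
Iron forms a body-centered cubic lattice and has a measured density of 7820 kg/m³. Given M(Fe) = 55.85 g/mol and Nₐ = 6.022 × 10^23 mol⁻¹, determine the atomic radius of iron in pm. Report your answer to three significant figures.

124 pm

For a BCC cell (Z = 2), a³ = Z·M/(N_A·ρ) = 2 × 55.85 / (6.022 × 10²³ × 7.820) = 2.372 × 10^-23 cm³, so a = 2.873 × 10^-8 cm = 287.3 pm.
Atoms touch along the body diagonal, so √3·a = 4r, so r = 0.4330 × a = 124 pm.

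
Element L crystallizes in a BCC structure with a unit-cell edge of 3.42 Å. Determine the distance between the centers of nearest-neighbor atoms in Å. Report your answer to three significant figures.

2.96 Å

In a BCC structure, atoms touch along the body diagonal, so √3·a = 4r; the nearest-neighbor distance equals 2r = 0.8660·a.
d = 0.8660 × 3.42 = 2.96 Å.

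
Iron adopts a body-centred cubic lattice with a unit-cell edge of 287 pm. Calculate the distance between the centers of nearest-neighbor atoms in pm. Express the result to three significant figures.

In a BCC structure, atoms touch along the body diagonal, so √3·a = 4r; the nearest-neighbor distance equals 2r = 0.8660·a.
d = 0.8660 × 287 = 249 pm.

249 pm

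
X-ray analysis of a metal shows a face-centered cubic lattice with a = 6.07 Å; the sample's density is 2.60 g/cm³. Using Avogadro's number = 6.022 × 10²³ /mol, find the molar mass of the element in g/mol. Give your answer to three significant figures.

87.5 g/mol

An FCC cell has Z = 4 atoms; a = 6.070 × 10^-8 cm.
M = ρ·N_A·a³/Z = 2.60 × 6.022 × 10²³ × 2.236 × 10^-22 / 4 = 87.5 g/mol.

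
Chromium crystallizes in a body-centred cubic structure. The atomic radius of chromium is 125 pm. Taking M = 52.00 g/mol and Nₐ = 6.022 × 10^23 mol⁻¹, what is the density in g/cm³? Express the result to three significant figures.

7.18 g/cm³

In a BCC lattice, atoms touch along the body diagonal, so √3·a = 4r, giving a = 288.7 pm = 2.887 × 10^-8 cm.
With Z = 2, ρ = Z·M/(N_A·a³) = 2 × 52.00 / (6.022 × 10²³ × 2.406 × 10^-23) = 7.179 g/cm³.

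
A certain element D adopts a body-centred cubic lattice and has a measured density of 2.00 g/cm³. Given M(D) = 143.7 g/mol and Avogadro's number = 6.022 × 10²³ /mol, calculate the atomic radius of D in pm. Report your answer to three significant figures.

269 pm

For a BCC cell (Z = 2), a³ = Z·M/(N_A·ρ) = 2 × 143.7 / (6.022 × 10²³ × 2.000) = 2.386 × 10^-22 cm³, so a = 6.203 × 10^-8 cm = 620.3 pm.
Atoms touch along the body diagonal, so √3·a = 4r, so r = 0.4330 × a = 269 pm.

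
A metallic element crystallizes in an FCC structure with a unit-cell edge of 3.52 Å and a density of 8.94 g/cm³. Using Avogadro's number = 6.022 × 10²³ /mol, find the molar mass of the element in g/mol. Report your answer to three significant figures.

58.7 g/mol

An FCC cell has Z = 4 atoms; a = 3.520 × 10^-8 cm.
M = ρ·N_A·a³/Z = 8.94 × 6.022 × 10²³ × 4.361 × 10^-23 / 4 = 58.7 g/mol.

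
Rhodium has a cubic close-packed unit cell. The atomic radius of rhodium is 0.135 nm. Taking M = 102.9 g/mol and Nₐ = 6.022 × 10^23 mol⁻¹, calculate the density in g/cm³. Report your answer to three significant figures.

In an FCC lattice, atoms touch along the face diagonal, so √2·a = 4r, giving a = 0.3818 nm = 3.818 × 10^-8 cm.
With Z = 4, ρ = Z·M/(N_A·a³) = 4 × 102.9 / (6.022 × 10²³ × 5.567 × 10^-23) = 12.28 g/cm³.

12.3 g/cm³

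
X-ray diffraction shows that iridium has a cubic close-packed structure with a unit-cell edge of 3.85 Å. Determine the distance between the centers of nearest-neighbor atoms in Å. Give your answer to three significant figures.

In an FCC structure, atoms touch along the face diagonal, so √2·a = 4r; the nearest-neighbor distance equals 2r = 0.7071·a.
d = 0.7071 × 3.85 = 2.72 Å.

2.72 Å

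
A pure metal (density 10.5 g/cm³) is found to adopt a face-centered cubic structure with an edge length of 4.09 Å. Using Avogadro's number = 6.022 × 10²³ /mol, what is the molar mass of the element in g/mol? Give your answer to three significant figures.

An FCC cell has Z = 4 atoms; a = 4.090 × 10^-8 cm.
M = ρ·N_A·a³/Z = 10.5 × 6.022 × 10²³ × 6.842 × 10^-23 / 4 = 108 g/mol.

108 g/mol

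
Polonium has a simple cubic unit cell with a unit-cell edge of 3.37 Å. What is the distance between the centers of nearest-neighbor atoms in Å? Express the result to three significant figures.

3.37 Å

In a simple cubic structure, atoms touch along the cell edge, so a = 2r; the nearest-neighbor distance equals 2r = 1.000·a.
d = 1.000 × 3.37 = 3.37 Å.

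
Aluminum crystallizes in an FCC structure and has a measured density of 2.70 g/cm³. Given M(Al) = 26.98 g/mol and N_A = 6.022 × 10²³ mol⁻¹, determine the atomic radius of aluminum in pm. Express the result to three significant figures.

For an FCC cell (Z = 4), a³ = Z·M/(N_A·ρ) = 4 × 26.98 / (6.022 × 10²³ × 2.700) = 6.637 × 10^-23 cm³, so a = 4.049 × 10^-8 cm = 404.9 pm.
Atoms touch along the face diagonal, so √2·a = 4r, so r = 0.3536 × a = 143 pm.

143 pm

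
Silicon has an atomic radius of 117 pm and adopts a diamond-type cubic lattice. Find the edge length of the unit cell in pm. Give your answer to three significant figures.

540 pm

In a diamond cubic lattice, nearest neighbors lie along the body diagonal with √3·a = 8r.
a = 8r/√3 = 8 × 117 / 1.7321 = 540 pm.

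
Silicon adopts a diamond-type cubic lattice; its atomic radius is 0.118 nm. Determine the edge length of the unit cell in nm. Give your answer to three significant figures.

0.545 nm

In a diamond cubic lattice, nearest neighbors lie along the body diagonal with √3·a = 8r.
a = 8r/√3 = 8 × 0.118 / 1.7321 = 0.545 nm.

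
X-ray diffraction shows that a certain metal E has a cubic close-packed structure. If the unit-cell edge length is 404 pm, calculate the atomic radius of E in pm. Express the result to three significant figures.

143 pm

In an FCC lattice, atoms touch along the face diagonal, so √2·a = 4r.
r = √2·a/4 = 1.4142 × 404 / 4 = 143 pm.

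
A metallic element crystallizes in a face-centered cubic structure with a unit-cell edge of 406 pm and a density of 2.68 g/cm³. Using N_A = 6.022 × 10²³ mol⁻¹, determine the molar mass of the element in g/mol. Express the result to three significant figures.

An FCC cell has Z = 4 atoms; a = 4.060 × 10^-8 cm.
M = ρ·N_A·a³/Z = 2.68 × 6.022 × 10²³ × 6.692 × 10^-23 / 4 = 27.0 g/mol.

27.0 g/mol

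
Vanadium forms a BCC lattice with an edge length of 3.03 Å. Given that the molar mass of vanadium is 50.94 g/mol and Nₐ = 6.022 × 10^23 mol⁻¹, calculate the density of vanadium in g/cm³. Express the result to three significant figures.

A BCC unit cell contains Z = 2 atoms.
Cell volume: a³ = (3.03 Å)³ = (3.030 × 10^-8 cm)³ = 2.782 × 10^-23 cm³.
ρ = Z·M/(N_A·a³) = 2 × 50.94 / (6.022 × 10²³ × 2.782 × 10^-23) = 6.082 g/cm³.

6.08 g/cm³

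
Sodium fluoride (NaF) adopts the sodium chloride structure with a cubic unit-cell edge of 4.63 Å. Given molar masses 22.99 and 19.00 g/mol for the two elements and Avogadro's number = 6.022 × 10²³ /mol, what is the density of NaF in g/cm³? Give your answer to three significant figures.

2.81 g/cm³

The sodium chloride structure contains Z = 4 formula units per cell; M(NaF) = 22.99 + 19.00 = 41.99 g/mol.
a³ = (4.630 × 10^-8 cm)³ = 9.925 × 10^-23 cm³.
ρ = 4 × 41.99 / (6.022 × 10²³ × 9.925 × 10^-23) = 2.810 g/cm³.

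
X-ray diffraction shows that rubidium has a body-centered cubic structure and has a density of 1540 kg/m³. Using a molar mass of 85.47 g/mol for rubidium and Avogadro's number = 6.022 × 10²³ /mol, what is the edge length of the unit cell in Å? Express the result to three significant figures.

5.69 Å

With Z = 2 atoms per BCC cell, a³ = Z·M/(N_A·ρ) = 2 × 85.47 / (6.022 × 10²³ × 1.540 g/cm³) = 1.843 × 10^-22 cm³.
a = (1.843 × 10^-22)^(1/3) = 5.691 × 10^-8 cm = 5.69 Å.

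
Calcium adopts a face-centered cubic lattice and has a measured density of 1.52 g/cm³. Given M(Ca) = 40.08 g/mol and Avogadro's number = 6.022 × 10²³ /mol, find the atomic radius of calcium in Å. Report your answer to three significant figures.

1.98 Å

For an FCC cell (Z = 4), a³ = Z·M/(N_A·ρ) = 4 × 40.08 / (6.022 × 10²³ × 1.520) = 1.751 × 10^-22 cm³, so a = 5.595 × 10^-8 cm = 5.595 Å.
Atoms touch along the face diagonal, so √2·a = 4r, so r = 0.3536 × a = 1.98 Å.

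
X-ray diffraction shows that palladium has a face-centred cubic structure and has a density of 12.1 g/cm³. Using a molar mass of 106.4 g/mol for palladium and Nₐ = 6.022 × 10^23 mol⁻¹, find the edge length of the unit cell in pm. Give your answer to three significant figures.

With Z = 4 atoms per FCC cell, a³ = Z·M/(N_A·ρ) = 4 × 106.4 / (6.022 × 10²³ × 12.10 g/cm³) = 5.841 × 10^-23 cm³.
a = (5.841 × 10^-23)^(1/3) = 3.880 × 10^-8 cm = 388 pm.

388 pm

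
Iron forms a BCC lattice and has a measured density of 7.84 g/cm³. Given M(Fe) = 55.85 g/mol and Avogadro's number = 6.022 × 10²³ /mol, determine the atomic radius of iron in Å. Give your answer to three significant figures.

1.24 Å

For a BCC cell (Z = 2), a³ = Z·M/(N_A·ρ) = 2 × 55.85 / (6.022 × 10²³ × 7.840) = 2.366 × 10^-23 cm³, so a = 2.871 × 10^-8 cm = 2.871 Å.
Atoms touch along the body diagonal, so √3·a = 4r, so r = 0.4330 × a = 1.24 Å.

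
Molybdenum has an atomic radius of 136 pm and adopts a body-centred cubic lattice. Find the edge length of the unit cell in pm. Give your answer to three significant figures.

In a BCC lattice, atoms touch along the body diagonal, so √3·a = 4r.
a = 4r/√3 = 4 × 136 / 1.7321 = 314 pm.

314 pm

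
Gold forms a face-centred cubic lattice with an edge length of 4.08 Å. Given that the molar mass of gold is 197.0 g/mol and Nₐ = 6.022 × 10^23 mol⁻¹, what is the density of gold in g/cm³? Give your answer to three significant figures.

An FCC unit cell contains Z = 4 atoms.
Cell volume: a³ = (4.08 Å)³ = (4.080 × 10^-8 cm)³ = 6.792 × 10^-23 cm³.
ρ = Z·M/(N_A·a³) = 4 × 197.0 / (6.022 × 10²³ × 6.792 × 10^-23) = 19.27 g/cm³.

19.3 g/cm³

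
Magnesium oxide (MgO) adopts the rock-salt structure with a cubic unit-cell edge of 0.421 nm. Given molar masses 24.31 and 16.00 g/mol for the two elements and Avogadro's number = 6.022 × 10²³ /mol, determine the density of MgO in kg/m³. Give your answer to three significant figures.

3590 kg/m³

The rock-salt structure contains Z = 4 formula units per cell; M(MgO) = 24.31 + 16.00 = 40.31 g/mol.
a³ = (4.210 × 10^-8 cm)³ = 7.462 × 10^-23 cm³.
ρ = 4 × 40.31 / (6.022 × 10²³ × 7.462 × 10^-23) = 3.588 g/cm³ = 3590 kg/m³.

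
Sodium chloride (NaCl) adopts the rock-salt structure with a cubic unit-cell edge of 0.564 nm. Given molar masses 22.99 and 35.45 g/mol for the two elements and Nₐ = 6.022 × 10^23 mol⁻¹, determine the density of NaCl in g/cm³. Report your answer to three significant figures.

2.16 g/cm³

The rock-salt structure contains Z = 4 formula units per cell; M(NaCl) = 22.99 + 35.45 = 58.44 g/mol.
a³ = (5.640 × 10^-8 cm)³ = 1.794 × 10^-22 cm³.
ρ = 4 × 58.44 / (6.022 × 10²³ × 1.794 × 10^-22) = 2.164 g/cm³.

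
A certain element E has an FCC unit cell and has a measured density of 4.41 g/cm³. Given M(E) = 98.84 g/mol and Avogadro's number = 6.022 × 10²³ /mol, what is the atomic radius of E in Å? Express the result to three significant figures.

For an FCC cell (Z = 4), a³ = Z·M/(N_A·ρ) = 4 × 98.84 / (6.022 × 10²³ × 4.410) = 1.489 × 10^-22 cm³, so a = 5.300 × 10^-8 cm = 5.300 Å.
Atoms touch along the face diagonal, so √2·a = 4r, so r = 0.3536 × a = 1.87 Å.

1.87 Å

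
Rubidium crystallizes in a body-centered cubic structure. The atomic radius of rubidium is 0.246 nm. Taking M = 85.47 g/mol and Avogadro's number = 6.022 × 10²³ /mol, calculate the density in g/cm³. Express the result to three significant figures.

In a BCC lattice, atoms touch along the body diagonal, so √3·a = 4r, giving a = 0.5681 nm = 5.681 × 10^-8 cm.
With Z = 2, ρ = Z·M/(N_A·a³) = 2 × 85.47 / (6.022 × 10²³ × 1.834 × 10^-22) = 1.548 g/cm³.

1.55 g/cm³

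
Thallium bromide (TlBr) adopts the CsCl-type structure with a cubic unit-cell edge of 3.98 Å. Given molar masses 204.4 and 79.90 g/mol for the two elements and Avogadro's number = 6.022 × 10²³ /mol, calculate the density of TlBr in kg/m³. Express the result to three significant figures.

7490 kg/m³

The CsCl-type structure contains Z = 1 formula unit per cell; M(TlBr) = 204.4 + 79.90 = 284.3 g/mol.
a³ = (3.980 × 10^-8 cm)³ = 6.304 × 10^-23 cm³.
ρ = 1 × 284.3 / (6.022 × 10²³ × 6.304 × 10^-23) = 7.488 g/cm³ = 7490 kg/m³.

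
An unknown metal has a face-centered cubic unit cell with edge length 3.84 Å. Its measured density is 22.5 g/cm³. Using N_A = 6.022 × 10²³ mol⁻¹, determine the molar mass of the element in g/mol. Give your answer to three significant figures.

192 g/mol

An FCC cell has Z = 4 atoms; a = 3.840 × 10^-8 cm.
M = ρ·N_A·a³/Z = 22.5 × 6.022 × 10²³ × 5.662 × 10^-23 / 4 = 192 g/mol.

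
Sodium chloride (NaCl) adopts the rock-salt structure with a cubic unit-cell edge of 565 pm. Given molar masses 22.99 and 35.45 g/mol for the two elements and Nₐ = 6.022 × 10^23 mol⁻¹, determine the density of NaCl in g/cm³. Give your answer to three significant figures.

The rock-salt structure contains Z = 4 formula units per cell; M(NaCl) = 22.99 + 35.45 = 58.44 g/mol.
a³ = (5.650 × 10^-8 cm)³ = 1.804 × 10^-22 cm³.
ρ = 4 × 58.44 / (6.022 × 10²³ × 1.804 × 10^-22) = 2.152 g/cm³.

2.15 g/cm³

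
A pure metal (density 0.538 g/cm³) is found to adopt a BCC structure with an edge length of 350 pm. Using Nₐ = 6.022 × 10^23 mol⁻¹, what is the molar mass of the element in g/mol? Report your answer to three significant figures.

6.95 g/mol

A BCC cell has Z = 2 atoms; a = 3.500 × 10^-8 cm.
M = ρ·N_A·a³/Z = 0.538 × 6.022 × 10²³ × 4.288 × 10^-23 / 2 = 6.95 g/mol.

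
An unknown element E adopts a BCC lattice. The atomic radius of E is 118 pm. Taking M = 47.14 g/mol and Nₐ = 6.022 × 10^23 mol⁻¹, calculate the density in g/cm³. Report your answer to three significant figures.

In a BCC lattice, atoms touch along the body diagonal, so √3·a = 4r, giving a = 272.5 pm = 2.725 × 10^-8 cm.
With Z = 2, ρ = Z·M/(N_A·a³) = 2 × 47.14 / (6.022 × 10²³ × 2.024 × 10^-23) = 7.736 g/cm³.

7.74 g/cm³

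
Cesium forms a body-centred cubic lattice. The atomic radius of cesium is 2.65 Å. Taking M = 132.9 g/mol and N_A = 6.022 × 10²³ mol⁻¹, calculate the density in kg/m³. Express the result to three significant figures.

1930 kg/m³

In a BCC lattice, atoms touch along the body diagonal, so √3·a = 4r, giving a = 6.120 Å = 6.120 × 10^-8 cm.
With Z = 2, ρ = Z·M/(N_A·a³) = 2 × 132.9 / (6.022 × 10²³ × 2.292 × 10^-22) = 1.926 g/cm³ = 1930 kg/m³.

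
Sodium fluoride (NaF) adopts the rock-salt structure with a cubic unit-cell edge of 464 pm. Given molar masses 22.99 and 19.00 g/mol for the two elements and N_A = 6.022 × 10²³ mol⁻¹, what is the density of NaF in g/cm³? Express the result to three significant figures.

The rock-salt structure contains Z = 4 formula units per cell; M(NaF) = 22.99 + 19.00 = 41.99 g/mol.
a³ = (4.640 × 10^-8 cm)³ = 9.990 × 10^-23 cm³.
ρ = 4 × 41.99 / (6.022 × 10²³ × 9.990 × 10^-23) = 2.792 g/cm³.

2.79 g/cm³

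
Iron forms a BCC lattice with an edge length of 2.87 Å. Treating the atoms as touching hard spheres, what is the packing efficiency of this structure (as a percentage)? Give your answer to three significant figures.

In a BCC lattice atoms touch along the body diagonal, so √3·a = 4r, so r = 0.4330a = 1.243 Å.
Packing fraction = Z·(4/3)πr³ / a³ = 2 × (4/3)π × (1.243)³ / (2.87)³ = 0.6802 = 68.0%.

68.0%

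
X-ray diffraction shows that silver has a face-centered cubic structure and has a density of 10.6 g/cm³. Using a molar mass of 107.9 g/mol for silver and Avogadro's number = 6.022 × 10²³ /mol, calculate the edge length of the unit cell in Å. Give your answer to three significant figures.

4.07 Å

With Z = 4 atoms per FCC cell, a³ = Z·M/(N_A·ρ) = 4 × 107.9 / (6.022 × 10²³ × 10.60 g/cm³) = 6.761 × 10^-23 cm³.
a = (6.761 × 10^-23)^(1/3) = 4.074 × 10^-8 cm = 4.07 Å.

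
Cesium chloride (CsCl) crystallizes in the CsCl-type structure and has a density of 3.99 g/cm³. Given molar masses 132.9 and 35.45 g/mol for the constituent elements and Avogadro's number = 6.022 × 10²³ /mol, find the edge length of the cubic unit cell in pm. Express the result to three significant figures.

M(CsCl) = 168.35 g/mol; Z = 1 formula unit per cell.
a³ = Z·M/(N_A·ρ) = 1 × 168.35 / (6.022 × 10²³ × 3.99) = 7.006 × 10^-23 cm³, so a = 4.123 × 10^-8 cm = 412 pm.

412 pm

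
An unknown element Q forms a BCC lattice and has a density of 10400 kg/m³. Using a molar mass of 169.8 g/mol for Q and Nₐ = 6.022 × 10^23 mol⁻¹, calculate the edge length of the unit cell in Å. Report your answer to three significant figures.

3.78 Å

With Z = 2 atoms per BCC cell, a³ = Z·M/(N_A·ρ) = 2 × 169.8 / (6.022 × 10²³ × 10.40 g/cm³) = 5.422 × 10^-23 cm³.
a = (5.422 × 10^-23)^(1/3) = 3.785 × 10^-8 cm = 3.78 Å.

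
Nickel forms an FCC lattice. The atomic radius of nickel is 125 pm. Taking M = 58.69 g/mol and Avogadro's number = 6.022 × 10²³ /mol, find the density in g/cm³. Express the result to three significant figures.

In an FCC lattice, atoms touch along the face diagonal, so √2·a = 4r, giving a = 353.6 pm = 3.536 × 10^-8 cm.
With Z = 4, ρ = Z·M/(N_A·a³) = 4 × 58.69 / (6.022 × 10²³ × 4.419 × 10^-23) = 8.821 g/cm³.

8.82 g/cm³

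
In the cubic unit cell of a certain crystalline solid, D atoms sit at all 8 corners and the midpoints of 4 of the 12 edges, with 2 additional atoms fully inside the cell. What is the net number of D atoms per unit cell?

Corner atoms are shared by 8 cells (1/8 each), edge atoms by 4 (1/4 each), interior atoms are unshared.
Net atoms = 8 × 1/8 + 4 × 1/4 + 2 = 1 + 1 + 2 = 4.

4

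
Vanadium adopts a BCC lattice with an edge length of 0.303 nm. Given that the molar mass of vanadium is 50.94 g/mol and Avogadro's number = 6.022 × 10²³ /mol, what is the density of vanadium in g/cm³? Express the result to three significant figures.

A BCC unit cell contains Z = 2 atoms.
Cell volume: a³ = (0.303 nm)³ = (3.030 × 10^-8 cm)³ = 2.782 × 10^-23 cm³.
ρ = Z·M/(N_A·a³) = 2 × 50.94 / (6.022 × 10²³ × 2.782 × 10^-23) = 6.082 g/cm³.

6.08 g/cm³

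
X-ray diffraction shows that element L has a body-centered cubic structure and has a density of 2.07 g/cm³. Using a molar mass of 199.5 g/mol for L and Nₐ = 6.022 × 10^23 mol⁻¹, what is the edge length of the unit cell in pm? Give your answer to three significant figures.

684 pm

With Z = 2 atoms per BCC cell, a³ = Z·M/(N_A·ρ) = 2 × 199.5 / (6.022 × 10²³ × 2.070 g/cm³) = 3.201 × 10^-22 cm³.
a = (3.201 × 10^-22)^(1/3) = 6.840 × 10^-8 cm = 684 pm.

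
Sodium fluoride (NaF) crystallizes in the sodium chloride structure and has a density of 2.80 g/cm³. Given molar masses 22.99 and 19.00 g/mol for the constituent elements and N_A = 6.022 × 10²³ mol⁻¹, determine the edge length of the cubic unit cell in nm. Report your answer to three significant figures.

M(NaF) = 41.99 g/mol; Z = 4 formula units per cell.
a³ = Z·M/(N_A·ρ) = 4 × 41.99 / (6.022 × 10²³ × 2.80) = 9.961 × 10^-23 cm³, so a = 4.636 × 10^-8 cm = 0.464 nm.

0.464 nm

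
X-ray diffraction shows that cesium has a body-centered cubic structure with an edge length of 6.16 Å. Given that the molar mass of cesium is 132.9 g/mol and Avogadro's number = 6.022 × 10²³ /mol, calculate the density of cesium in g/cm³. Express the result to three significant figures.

A BCC unit cell contains Z = 2 atoms.
Cell volume: a³ = (6.16 Å)³ = (6.160 × 10^-8 cm)³ = 2.337 × 10^-22 cm³.
ρ = Z·M/(N_A·a³) = 2 × 132.9 / (6.022 × 10²³ × 2.337 × 10^-22) = 1.888 g/cm³.

1.89 g/cm³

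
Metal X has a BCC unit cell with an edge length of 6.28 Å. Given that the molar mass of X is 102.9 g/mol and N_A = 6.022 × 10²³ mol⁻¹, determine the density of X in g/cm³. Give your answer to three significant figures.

A BCC unit cell contains Z = 2 atoms.
Cell volume: a³ = (6.28 Å)³ = (6.280 × 10^-8 cm)³ = 2.477 × 10^-22 cm³.
ρ = Z·M/(N_A·a³) = 2 × 102.9 / (6.022 × 10²³ × 2.477 × 10^-22) = 1.380 g/cm³.

1.38 g/cm³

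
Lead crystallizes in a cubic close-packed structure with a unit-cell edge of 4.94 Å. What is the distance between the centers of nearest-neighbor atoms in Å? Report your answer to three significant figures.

In an FCC structure, atoms touch along the face diagonal, so √2·a = 4r; the nearest-neighbor distance equals 2r = 0.7071·a.
d = 0.7071 × 4.94 = 3.49 Å.

3.49 Å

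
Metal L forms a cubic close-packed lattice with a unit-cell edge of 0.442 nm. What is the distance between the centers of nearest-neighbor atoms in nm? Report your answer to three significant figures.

In an FCC structure, atoms touch along the face diagonal, so √2·a = 4r; the nearest-neighbor distance equals 2r = 0.7071·a.
d = 0.7071 × 0.442 = 0.313 nm.

0.313 nm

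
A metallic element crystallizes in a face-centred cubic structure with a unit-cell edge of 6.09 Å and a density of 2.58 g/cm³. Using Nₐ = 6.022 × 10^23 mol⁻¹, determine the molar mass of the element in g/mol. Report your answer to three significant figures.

87.7 g/mol

An FCC cell has Z = 4 atoms; a = 6.090 × 10^-8 cm.
M = ρ·N_A·a³/Z = 2.58 × 6.022 × 10²³ × 2.259 × 10^-22 / 4 = 87.7 g/mol.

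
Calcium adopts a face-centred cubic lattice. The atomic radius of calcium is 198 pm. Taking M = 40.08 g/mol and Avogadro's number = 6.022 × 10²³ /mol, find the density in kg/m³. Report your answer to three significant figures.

In an FCC lattice, atoms touch along the face diagonal, so √2·a = 4r, giving a = 560.0 pm = 5.600 × 10^-8 cm.
With Z = 4, ρ = Z·M/(N_A·a³) = 4 × 40.08 / (6.022 × 10²³ × 1.756 × 10^-22) = 1.516 g/cm³ = 1520 kg/m³.

1520 kg/m³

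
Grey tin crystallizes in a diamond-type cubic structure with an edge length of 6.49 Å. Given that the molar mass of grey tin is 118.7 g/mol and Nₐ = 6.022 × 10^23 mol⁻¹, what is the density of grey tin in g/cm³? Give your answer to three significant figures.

A diamond cubic unit cell contains Z = 8 atoms.
Cell volume: a³ = (6.49 Å)³ = (6.490 × 10^-8 cm)³ = 2.734 × 10^-22 cm³.
ρ = Z·M/(N_A·a³) = 8 × 118.7 / (6.022 × 10²³ × 2.734 × 10^-22) = 5.769 g/cm³.

5.77 g/cm³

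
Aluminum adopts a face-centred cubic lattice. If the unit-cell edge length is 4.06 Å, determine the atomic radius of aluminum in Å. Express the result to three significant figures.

1.44 Å

In an FCC lattice, atoms touch along the face diagonal, so √2·a = 4r.
r = √2·a/4 = 1.4142 × 4.06 / 4 = 1.44 Å.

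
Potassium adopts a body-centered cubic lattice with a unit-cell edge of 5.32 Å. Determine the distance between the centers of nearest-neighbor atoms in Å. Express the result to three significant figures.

4.61 Å

In a BCC structure, atoms touch along the body diagonal, so √3·a = 4r; the nearest-neighbor distance equals 2r = 0.8660·a.
d = 0.8660 × 5.32 = 4.61 Å.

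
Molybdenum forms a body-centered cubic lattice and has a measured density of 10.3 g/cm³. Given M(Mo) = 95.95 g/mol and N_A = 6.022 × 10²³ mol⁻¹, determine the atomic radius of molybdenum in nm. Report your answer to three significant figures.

0.136 nm

For a BCC cell (Z = 2), a³ = Z·M/(N_A·ρ) = 2 × 95.95 / (6.022 × 10²³ × 10.30) = 3.094 × 10^-23 cm³, so a = 3.139 × 10^-8 cm = 0.3139 nm.
Atoms touch along the body diagonal, so √3·a = 4r, so r = 0.4330 × a = 0.136 nm.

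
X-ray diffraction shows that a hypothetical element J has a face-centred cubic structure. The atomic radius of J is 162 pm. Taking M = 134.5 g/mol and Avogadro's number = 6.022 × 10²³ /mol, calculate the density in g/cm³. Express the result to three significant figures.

In an FCC lattice, atoms touch along the face diagonal, so √2·a = 4r, giving a = 458.2 pm = 4.582 × 10^-8 cm.
With Z = 4, ρ = Z·M/(N_A·a³) = 4 × 134.5 / (6.022 × 10²³ × 9.620 × 10^-23) = 9.287 g/cm³.

9.29 g/cm³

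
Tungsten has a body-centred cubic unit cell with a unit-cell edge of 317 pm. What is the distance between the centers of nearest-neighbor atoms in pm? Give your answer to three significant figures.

In a BCC structure, atoms touch along the body diagonal, so √3·a = 4r; the nearest-neighbor distance equals 2r = 0.8660·a.
d = 0.8660 × 317 = 275 pm.

275 pm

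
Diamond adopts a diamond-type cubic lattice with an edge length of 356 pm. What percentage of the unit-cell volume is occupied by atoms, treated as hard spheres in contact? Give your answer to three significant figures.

34.0%

In a diamond cubic lattice nearest neighbors lie along the body diagonal with √3·a = 8r, so r = 0.2165a = 77.08 pm.
Packing fraction = Z·(4/3)πr³ / a³ = 8 × (4/3)π × (77.08)³ / (356)³ = 0.3401 = 34.0%.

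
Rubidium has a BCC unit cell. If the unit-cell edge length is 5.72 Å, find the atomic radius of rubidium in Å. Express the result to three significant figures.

2.48 Å

In a BCC lattice, atoms touch along the body diagonal, so √3·a = 4r.
r = √3·a/4 = 1.7321 × 5.72 / 4 = 2.48 Å.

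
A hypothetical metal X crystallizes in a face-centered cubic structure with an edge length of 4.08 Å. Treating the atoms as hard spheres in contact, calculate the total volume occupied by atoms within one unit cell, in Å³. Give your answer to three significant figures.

50.3 Å³

In an FCC lattice atoms touch along the face diagonal, so √2·a = 4r, so r = 0.3536a = 1.442 Å.
V_atoms = Z × (4/3)πr³ = 4 × (4/3)π × (1.442)³ = 50.3 Å³.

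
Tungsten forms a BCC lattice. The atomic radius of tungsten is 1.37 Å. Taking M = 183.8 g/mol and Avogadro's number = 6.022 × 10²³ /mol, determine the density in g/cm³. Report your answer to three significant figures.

19.3 g/cm³

In a BCC lattice, atoms touch along the body diagonal, so √3·a = 4r, giving a = 3.164 Å = 3.164 × 10^-8 cm.
With Z = 2, ρ = Z·M/(N_A·a³) = 2 × 183.8 / (6.022 × 10²³ × 3.167 × 10^-23) = 19.27 g/cm³.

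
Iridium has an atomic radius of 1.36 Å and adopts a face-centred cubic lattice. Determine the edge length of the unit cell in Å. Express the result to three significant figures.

3.85 Å

In an FCC lattice, atoms touch along the face diagonal, so √2·a = 4r.
a = 4r/√2 = 4 × 1.36 / 1.4142 = 3.85 Å.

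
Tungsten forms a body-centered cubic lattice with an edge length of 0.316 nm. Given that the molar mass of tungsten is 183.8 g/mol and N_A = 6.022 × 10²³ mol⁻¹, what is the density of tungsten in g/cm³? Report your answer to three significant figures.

A BCC unit cell contains Z = 2 atoms.
Cell volume: a³ = (0.316 nm)³ = (3.160 × 10^-8 cm)³ = 3.155 × 10^-23 cm³.
ρ = Z·M/(N_A·a³) = 2 × 183.8 / (6.022 × 10²³ × 3.155 × 10^-23) = 19.35 g/cm³.

19.3 g/cm³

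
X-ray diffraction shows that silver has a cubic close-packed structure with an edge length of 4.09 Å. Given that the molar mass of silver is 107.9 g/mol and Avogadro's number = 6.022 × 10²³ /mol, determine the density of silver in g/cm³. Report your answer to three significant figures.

An FCC unit cell contains Z = 4 atoms.
Cell volume: a³ = (4.09 Å)³ = (4.090 × 10^-8 cm)³ = 6.842 × 10^-23 cm³.
ρ = Z·M/(N_A·a³) = 4 × 107.9 / (6.022 × 10²³ × 6.842 × 10^-23) = 10.48 g/cm³.

10.5 g/cm³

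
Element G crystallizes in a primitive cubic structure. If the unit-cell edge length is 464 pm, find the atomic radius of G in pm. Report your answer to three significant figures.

In a simple cubic lattice, atoms touch along the cell edge, so a = 2r.
r = a/2 = 464/2 = 232 pm.

232 pm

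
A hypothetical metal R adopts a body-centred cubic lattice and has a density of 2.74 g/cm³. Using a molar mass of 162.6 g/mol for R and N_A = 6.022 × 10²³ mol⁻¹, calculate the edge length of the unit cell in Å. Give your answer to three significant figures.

With Z = 2 atoms per BCC cell, a³ = Z·M/(N_A·ρ) = 2 × 162.6 / (6.022 × 10²³ × 2.740 g/cm³) = 1.971 × 10^-22 cm³.
a = (1.971 × 10^-22)^(1/3) = 5.820 × 10^-8 cm = 5.82 Å.

5.82 Å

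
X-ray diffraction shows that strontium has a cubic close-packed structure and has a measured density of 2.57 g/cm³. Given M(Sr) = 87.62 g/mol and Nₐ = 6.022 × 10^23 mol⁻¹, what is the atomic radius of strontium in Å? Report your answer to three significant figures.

2.16 Å

For an FCC cell (Z = 4), a³ = Z·M/(N_A·ρ) = 4 × 87.62 / (6.022 × 10²³ × 2.570) = 2.265 × 10^-22 cm³, so a = 6.095 × 10^-8 cm = 6.095 Å.
Atoms touch along the face diagonal, so √2·a = 4r, so r = 0.3536 × a = 2.16 Å.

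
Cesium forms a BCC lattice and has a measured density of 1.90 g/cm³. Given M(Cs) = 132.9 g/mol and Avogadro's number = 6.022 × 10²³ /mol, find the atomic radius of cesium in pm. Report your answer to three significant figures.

For a BCC cell (Z = 2), a³ = Z·M/(N_A·ρ) = 2 × 132.9 / (6.022 × 10²³ × 1.900) = 2.323 × 10^-22 cm³, so a = 6.147 × 10^-8 cm = 614.7 pm.
Atoms touch along the body diagonal, so √3·a = 4r, so r = 0.4330 × a = 266 pm.

266 pm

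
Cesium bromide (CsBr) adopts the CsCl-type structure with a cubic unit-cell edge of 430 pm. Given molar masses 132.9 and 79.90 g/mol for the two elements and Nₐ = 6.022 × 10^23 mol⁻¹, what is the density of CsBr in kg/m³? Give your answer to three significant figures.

The CsCl-type structure contains Z = 1 formula unit per cell; M(CsBr) = 132.9 + 79.90 = 212.8 g/mol.
a³ = (4.300 × 10^-8 cm)³ = 7.951 × 10^-23 cm³.
ρ = 1 × 212.8 / (6.022 × 10²³ × 7.951 × 10^-23) = 4.445 g/cm³ = 4440 kg/m³.

4440 kg/m³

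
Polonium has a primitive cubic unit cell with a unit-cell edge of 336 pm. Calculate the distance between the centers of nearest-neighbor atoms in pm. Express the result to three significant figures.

336 pm

In a simple cubic structure, atoms touch along the cell edge, so a = 2r; the nearest-neighbor distance equals 2r = 1.000·a.
d = 1.000 × 336 = 336 pm.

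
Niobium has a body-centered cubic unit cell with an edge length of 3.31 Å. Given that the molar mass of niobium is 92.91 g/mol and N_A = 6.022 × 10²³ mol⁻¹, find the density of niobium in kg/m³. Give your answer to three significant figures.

8510 kg/m³

A BCC unit cell contains Z = 2 atoms.
Cell volume: a³ = (3.31 Å)³ = (3.310 × 10^-8 cm)³ = 3.626 × 10^-23 cm³.
ρ = Z·M/(N_A·a³) = 2 × 92.91 / (6.022 × 10²³ × 3.626 × 10^-23) = 8.509 g/cm³ = 8510 kg/m³.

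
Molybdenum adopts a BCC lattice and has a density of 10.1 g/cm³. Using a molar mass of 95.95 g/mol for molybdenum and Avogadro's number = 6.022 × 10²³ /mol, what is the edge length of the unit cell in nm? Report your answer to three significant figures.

With Z = 2 atoms per BCC cell, a³ = Z·M/(N_A·ρ) = 2 × 95.95 / (6.022 × 10²³ × 10.10 g/cm³) = 3.155 × 10^-23 cm³.
a = (3.155 × 10^-23)^(1/3) = 3.160 × 10^-8 cm = 0.316 nm.

0.316 nm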